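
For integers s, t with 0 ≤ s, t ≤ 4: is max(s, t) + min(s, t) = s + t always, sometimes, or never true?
The identity holds for every pair in the range. For instance at (s, t) = (3, 1): both sides equal 4.

Answer: Always true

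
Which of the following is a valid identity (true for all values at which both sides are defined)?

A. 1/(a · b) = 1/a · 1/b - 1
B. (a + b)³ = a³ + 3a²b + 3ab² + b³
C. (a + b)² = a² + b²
A: fails at (3, 4) — LHS = 1/12, RHS = -11/12.
B: holds — e.g. at (5, 8), both sides equal 2197.
C: fails at (5, 5) — LHS = 100, RHS = 50.

Answer: B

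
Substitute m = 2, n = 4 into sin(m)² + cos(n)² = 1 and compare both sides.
LHS = sin(2)² + cos(4)² ≈ 1.254
RHS = 1

LHS ≠ RHS (they differ by about 0.2541), so the equation does not hold here.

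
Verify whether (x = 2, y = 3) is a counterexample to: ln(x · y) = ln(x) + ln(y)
Substituting x = 2, y = 3:
LHS = ln(2 · 3) = ln(6) ≈ 1.792
RHS = ln(2) + ln(3) ≈ 1.792

The sides agree, so this pair does not disprove the claim.

Answer: No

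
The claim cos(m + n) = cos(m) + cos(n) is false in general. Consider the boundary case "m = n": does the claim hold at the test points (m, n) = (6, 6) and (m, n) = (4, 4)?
At (6, 6): LHS = cos(12) ≈ 0.8439 ≠ RHS = 2·cos(6) ≈ 1.92
At (4, 4): LHS = cos(8) ≈ -0.1455 ≠ RHS = 2·cos(4) ≈ -1.307

Answer: No, fails at both test points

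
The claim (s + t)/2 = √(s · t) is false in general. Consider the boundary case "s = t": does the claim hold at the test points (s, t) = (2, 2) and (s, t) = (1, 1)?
At (2, 2): LHS = 2, RHS = 2 → equal
At (1, 1): LHS = 1, RHS = 1 → equal

So the claim does hold at both of these boundary points, even though it is not an identity.

Answer: Yes, holds at both test points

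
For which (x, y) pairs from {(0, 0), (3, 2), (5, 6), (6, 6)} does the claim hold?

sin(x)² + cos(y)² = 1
(0, 0), (6, 6)

Testing each pair:
(0, 0): LHS = 1, RHS = 1 → holds
(3, 2): LHS = sin(3)² + cos(2)² ≈ 0.1931, RHS = 1 → fails
(5, 6): LHS = sin(5)² + cos(6)² ≈ 1.841, RHS = 1 → fails
(6, 6): LHS = sin(6)² + cos(6)² = 1, RHS = 1 → holds

2 of 4 pairs satisfy the claim.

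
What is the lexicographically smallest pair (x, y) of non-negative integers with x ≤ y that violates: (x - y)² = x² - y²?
At (0, 0): both sides equal 0, so it holds there.

Substituting (0, 1) into the claim:
LHS = (0 - 1)² = 1
RHS = 0² - 1² = -1

Since LHS ≠ RHS, this pair disproves the claim, and no lexicographically smaller pair (x ≤ y, non-negative integers) does.

For instance (1, 4) is also a counterexample (LHS = 9, RHS = -15), but it's lexicographically larger.

Answer: (x, y) = (0, 1)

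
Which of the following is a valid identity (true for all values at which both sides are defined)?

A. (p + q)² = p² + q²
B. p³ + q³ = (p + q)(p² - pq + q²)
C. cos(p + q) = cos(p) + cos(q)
A: fails at (1, 3) — LHS = 16, RHS = 10.
B: holds — e.g. at (4, 4), both sides equal 128.
C: fails at (1, 2) — LHS = cos(3) ≈ -0.99, RHS = cos(2) + cos(1) ≈ 0.1242.

Answer: B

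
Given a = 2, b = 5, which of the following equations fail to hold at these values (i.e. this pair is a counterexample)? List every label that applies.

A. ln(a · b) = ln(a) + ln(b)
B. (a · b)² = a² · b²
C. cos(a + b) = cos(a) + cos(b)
Evaluating each claim at the given values:
A. LHS = ln(10) ≈ 2.303, RHS = ln(2) + ln(5) ≈ 2.303 → holds here (LHS = RHS)
B. LHS = 100, RHS = 100 → holds here (LHS = RHS)
C. LHS = cos(7) ≈ 0.7539, RHS = cos(2) + cos(5) ≈ -0.1325 → fails here (LHS ≠ RHS)

Answer: C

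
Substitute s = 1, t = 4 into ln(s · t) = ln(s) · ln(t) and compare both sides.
LHS = ln(1 · 4) = ln(4) ≈ 1.386
RHS = ln(1) · ln(4) = 0

LHS ≠ RHS (they differ by about 1.386), so the equation does not hold here.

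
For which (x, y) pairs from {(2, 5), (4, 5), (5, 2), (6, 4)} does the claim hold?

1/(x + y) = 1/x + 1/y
None

Testing each pair:
(2, 5): LHS = 1/7, RHS = 7/10 → fails
(4, 5): LHS = 1/9, RHS = 9/20 → fails
(5, 2): LHS = 1/7, RHS = 7/10 → fails
(6, 4): LHS = 1/10, RHS = 5/12 → fails

No pair satisfies the claim.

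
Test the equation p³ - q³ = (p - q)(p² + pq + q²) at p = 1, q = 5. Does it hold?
Holds

Substituting p = 1, q = 5:

LHS = 1³ - 5³ = -124
RHS = (1 - 5)(1² + 1·5 + 5²) = -124

LHS = RHS, so the equation holds at this point.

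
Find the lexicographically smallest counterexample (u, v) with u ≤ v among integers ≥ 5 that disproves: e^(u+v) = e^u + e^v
Substituting (5, 5) into the claim:
LHS = e^(5+5) = e^10 ≈ 22026.5
RHS = e^5 + e^5 = 2·e^5 ≈ 296.8

Since LHS ≠ RHS, this pair disproves the claim, and no lexicographically smaller pair (u ≤ v, integers ≥ 5) does.

For instance (9, 9) is also a counterexample (LHS = e^18 ≈ 65659969.1, RHS = 2·e^9 ≈ 16206.2), but it's lexicographically larger.

Answer: (u, v) = (5, 5)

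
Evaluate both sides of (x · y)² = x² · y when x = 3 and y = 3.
LHS = (3 · 3)² = 81
RHS = 3² · 3 = 27

LHS ≠ RHS, so the equation does not hold here.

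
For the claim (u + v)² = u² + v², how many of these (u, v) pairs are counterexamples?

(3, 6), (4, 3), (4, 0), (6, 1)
3

Testing each pair:
(3, 6): LHS = 81, RHS = 45 → counterexample
(4, 3): LHS = 49, RHS = 25 → counterexample
(4, 0): LHS = 16, RHS = 16 → satisfies claim
(6, 1): LHS = 49, RHS = 37 → counterexample

That makes 3 counterexamples.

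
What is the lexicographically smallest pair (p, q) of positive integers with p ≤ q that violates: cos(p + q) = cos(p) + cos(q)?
Substituting (1, 1) into the claim:
LHS = cos(1 + 1) = cos(2) ≈ -0.4161
RHS = cos(1) + cos(1) = 2·cos(1) ≈ 1.081

Since LHS ≠ RHS, this pair disproves the claim, and no lexicographically smaller pair (p ≤ q, positive integers) does.

For instance (7, 7) is also a counterexample (LHS = cos(14) ≈ 0.1367, RHS = 2·cos(7) ≈ 1.508), but it's lexicographically larger.

Answer: (p, q) = (1, 1)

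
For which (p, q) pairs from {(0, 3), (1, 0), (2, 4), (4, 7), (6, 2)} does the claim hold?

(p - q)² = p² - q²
(1, 0)

Testing each pair:
(0, 3): LHS = 9, RHS = -9 → fails
(1, 0): LHS = 1, RHS = 1 → holds
(2, 4): LHS = 4, RHS = -12 → fails
(4, 7): LHS = 9, RHS = -33 → fails
(6, 2): LHS = 16, RHS = 32 → fails

1 of 5 pairs satisfies the claim.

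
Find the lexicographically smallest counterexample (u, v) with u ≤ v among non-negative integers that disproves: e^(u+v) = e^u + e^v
Substituting (0, 0) into the claim:
LHS = e^(0+0) = 1
RHS = e^0 + e^0 = 2

Since LHS ≠ RHS, this pair disproves the claim, and no lexicographically smaller pair (u ≤ v, non-negative integers) does.

For instance (2, 2) is also a counterexample (LHS = e^4 ≈ 54.6, RHS = 2·e^2 ≈ 14.78), but it's lexicographically larger.

Answer: (u, v) = (0, 0)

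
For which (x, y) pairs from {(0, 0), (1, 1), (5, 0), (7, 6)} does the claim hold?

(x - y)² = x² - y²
Testing each pair:
(0, 0): LHS = 0, RHS = 0 → holds
(1, 1): LHS = 0, RHS = 0 → holds
(5, 0): LHS = 25, RHS = 25 → holds
(7, 6): LHS = 1, RHS = 13 → fails

3 of 4 pairs satisfy the claim.

Answer: (0, 0), (1, 1), (5, 0)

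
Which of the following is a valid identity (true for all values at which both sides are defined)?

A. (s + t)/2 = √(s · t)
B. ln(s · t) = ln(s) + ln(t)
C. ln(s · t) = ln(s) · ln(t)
B

A: fails at (6, 7) — LHS = 13/2, RHS = √(42) ≈ 6.481.
B: holds — e.g. at (2, 5), both sides equal ln(10) ≈ 2.303.
C: fails at (5, 5) — LHS = ln(25) ≈ 3.219, RHS = ln(5)² ≈ 2.59.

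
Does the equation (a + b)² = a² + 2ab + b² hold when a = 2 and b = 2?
Substituting a = 2, b = 2:

LHS = (2 + 2)² = 16
RHS = 2² + 2·2·2 + 2² = 16

LHS = RHS, so the equation holds at this point.

Answer: Holds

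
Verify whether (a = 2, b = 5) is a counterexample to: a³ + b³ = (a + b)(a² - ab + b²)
Substituting a = 2, b = 5:
LHS = 2³ + 5³ = 133
RHS = (2 + 5)(2² - 2·5 + 5²) = 133

The sides agree, so this pair does not disprove the claim.

Answer: No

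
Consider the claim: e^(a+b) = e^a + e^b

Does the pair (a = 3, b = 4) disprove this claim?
Yes

Substituting a = 3, b = 4:
LHS = e^(3+4) = e^7 ≈ 1097
RHS = e^3 + e^4 ≈ 74.68

Since LHS ≠ RHS, this pair disproves the claim.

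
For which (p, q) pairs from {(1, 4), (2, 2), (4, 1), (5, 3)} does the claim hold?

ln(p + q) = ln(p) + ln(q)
(2, 2)

Testing each pair:
(1, 4): LHS = ln(5) ≈ 1.609, RHS = ln(4) ≈ 1.386 → fails
(2, 2): LHS = ln(4) ≈ 1.386, RHS = 2·ln(2) ≈ 1.386 → holds
(4, 1): LHS = ln(5) ≈ 1.609, RHS = ln(4) ≈ 1.386 → fails
(5, 3): LHS = ln(8) ≈ 2.079, RHS = ln(3) + ln(5) ≈ 2.708 → fails

1 of 4 pairs satisfies the claim.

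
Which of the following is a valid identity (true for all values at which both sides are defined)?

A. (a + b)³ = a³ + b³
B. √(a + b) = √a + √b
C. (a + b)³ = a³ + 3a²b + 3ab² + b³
C

A: fails at (3, 5) — LHS = 512, RHS = 152.
B: fails at (2, 2) — LHS = 2, RHS = 2·√(2) ≈ 2.828.
C: holds — e.g. at (5, 8), both sides equal 2197.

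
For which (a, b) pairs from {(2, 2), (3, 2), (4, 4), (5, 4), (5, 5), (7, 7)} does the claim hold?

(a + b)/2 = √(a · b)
Testing each pair:
(2, 2): LHS = 2, RHS = 2 → holds
(3, 2): LHS = 5/2, RHS = √(6) ≈ 2.449 → fails
(4, 4): LHS = 4, RHS = 4 → holds
(5, 4): LHS = 9/2, RHS = 2·√(5) ≈ 4.472 → fails
(5, 5): LHS = 5, RHS = 5 → holds
(7, 7): LHS = 7, RHS = 7 → holds

4 of 6 pairs satisfy the claim.

Answer: (2, 2), (4, 4), (5, 5), (7, 7)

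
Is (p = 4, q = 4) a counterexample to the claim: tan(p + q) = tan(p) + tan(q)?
Substituting p = 4, q = 4:
LHS = tan(4 + 4) = tan(8) ≈ -6.8
RHS = tan(4) + tan(4) = 2·tan(4) ≈ 2.316

Since LHS ≠ RHS, this pair disproves the claim.

Answer: Yes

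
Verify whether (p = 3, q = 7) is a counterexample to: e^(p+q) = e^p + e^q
Substituting p = 3, q = 7:
LHS = e^(3+7) = e^10 ≈ 22026.5
RHS = e^3 + e^7 ≈ 1117

Since LHS ≠ RHS, this pair disproves the claim.

Answer: Yes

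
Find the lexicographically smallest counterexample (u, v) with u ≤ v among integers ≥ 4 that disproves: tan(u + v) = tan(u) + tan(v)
(u, v) = (4, 4)

Substituting (4, 4) into the claim:
LHS = tan(4 + 4) = tan(8) ≈ -6.8
RHS = tan(4) + tan(4) = 2·tan(4) ≈ 2.316

Since LHS ≠ RHS, this pair disproves the claim, and no lexicographically smaller pair (u ≤ v, integers ≥ 4) does.

For instance (8, 11) is also a counterexample (LHS = tan(19) ≈ 0.1516, RHS = tan(11) + tan(8) ≈ -232.8), but it's lexicographically larger.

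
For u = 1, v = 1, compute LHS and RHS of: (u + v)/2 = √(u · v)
LHS = (1 + 1)/2 = 1
RHS = √(1 · 1) = 1

LHS = RHS: the two sides agree.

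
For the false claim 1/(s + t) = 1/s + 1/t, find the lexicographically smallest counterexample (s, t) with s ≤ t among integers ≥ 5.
Substituting (5, 5) into the claim:
LHS = 1/(5 + 5) = 1/10
RHS = 1/5 + 1/5 = 2/5

Since LHS ≠ RHS, this pair disproves the claim, and no lexicographically smaller pair (s ≤ t, integers ≥ 5) does.

For instance (8, 11) is also a counterexample (LHS = 1/19, RHS = 19/88), but it's lexicographically larger.

Answer: (s, t) = (5, 5)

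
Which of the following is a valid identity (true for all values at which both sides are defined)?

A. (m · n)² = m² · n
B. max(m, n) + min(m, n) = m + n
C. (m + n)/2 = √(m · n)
B

A: fails at (1, 5) — LHS = 25, RHS = 5.
B: holds — e.g. at (3, 5), both sides equal 8.
C: fails at (2, 3) — LHS = 5/2, RHS = √(6) ≈ 2.449.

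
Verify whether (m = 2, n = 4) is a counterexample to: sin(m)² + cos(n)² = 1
Yes

Substituting m = 2, n = 4:
LHS = sin(2)² + cos(4)² ≈ 1.254
RHS = 1

Since LHS ≠ RHS, this pair disproves the claim.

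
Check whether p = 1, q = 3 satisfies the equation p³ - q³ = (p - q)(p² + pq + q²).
Holds

Substituting p = 1, q = 3:

LHS = 1³ - 3³ = -26
RHS = (1 - 3)(1² + 1·3 + 3²) = -26

LHS = RHS, so the equation holds at this point.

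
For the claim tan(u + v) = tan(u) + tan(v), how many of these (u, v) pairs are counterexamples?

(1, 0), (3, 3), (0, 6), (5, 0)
1

Testing each pair:
(1, 0): LHS = tan(1) ≈ 1.557, RHS = tan(1) ≈ 1.557 → satisfies claim
(3, 3): LHS = tan(6) ≈ -0.291, RHS = 2·tan(3) ≈ -0.2851 → counterexample
(0, 6): LHS = tan(6) ≈ -0.291, RHS = tan(6) ≈ -0.291 → satisfies claim
(5, 0): LHS = tan(5) ≈ -3.381, RHS = tan(5) ≈ -3.381 → satisfies claim

That makes 1 counterexample.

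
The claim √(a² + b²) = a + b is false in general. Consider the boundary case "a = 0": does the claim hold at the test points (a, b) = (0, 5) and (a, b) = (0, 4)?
At (0, 5): LHS = 5, RHS = 5 → equal
At (0, 4): LHS = 4, RHS = 4 → equal

So the claim does hold at both of these boundary points, even though it is not an identity.

Answer: Yes, holds at both test points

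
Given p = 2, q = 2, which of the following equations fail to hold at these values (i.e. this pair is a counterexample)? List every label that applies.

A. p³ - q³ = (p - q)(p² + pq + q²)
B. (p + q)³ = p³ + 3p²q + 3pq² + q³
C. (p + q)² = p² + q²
C

Evaluating each claim at the given values:
A. LHS = 0, RHS = 0 → holds here (LHS = RHS)
B. LHS = 64, RHS = 64 → holds here (LHS = RHS)
C. LHS = 16, RHS = 8 → fails here (LHS ≠ RHS)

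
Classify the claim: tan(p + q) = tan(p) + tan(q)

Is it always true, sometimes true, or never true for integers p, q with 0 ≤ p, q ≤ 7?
Sometimes true

It holds at (p, q) = (0, 2) (both sides equal tan(2) ≈ -2.185), but fails at (p, q) = (6, 1) (LHS = tan(7) ≈ 0.8714, RHS = tan(6) + tan(1) ≈ 1.266).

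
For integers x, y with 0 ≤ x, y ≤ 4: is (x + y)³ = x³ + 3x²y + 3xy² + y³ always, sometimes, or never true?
Always true

The identity holds for every pair in the range. For instance at (x, y) = (1, 3): both sides equal 64.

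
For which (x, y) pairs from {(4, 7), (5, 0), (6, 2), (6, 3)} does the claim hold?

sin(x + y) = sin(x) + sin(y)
Testing each pair:
(4, 7): LHS = sin(11) ≈ -1, RHS = sin(4) + sin(7) ≈ -0.09982 → fails
(5, 0): LHS = sin(5) ≈ -0.9589, RHS = sin(5) ≈ -0.9589 → holds
(6, 2): LHS = sin(8) ≈ 0.9894, RHS = sin(6) + sin(2) ≈ 0.6299 → fails
(6, 3): LHS = sin(9) ≈ 0.4121, RHS = sin(6) + sin(3) ≈ -0.1383 → fails

1 of 4 pairs satisfies the claim.

Answer: (5, 0)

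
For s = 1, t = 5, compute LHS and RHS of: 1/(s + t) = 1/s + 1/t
LHS = 1/(1 + 5) = 1/6
RHS = 1/1 + 1/5 = 6/5

LHS ≠ RHS, so the equation does not hold here.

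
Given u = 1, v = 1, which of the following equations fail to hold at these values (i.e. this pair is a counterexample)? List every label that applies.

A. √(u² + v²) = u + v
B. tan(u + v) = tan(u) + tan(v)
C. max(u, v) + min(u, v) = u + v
A, B

Evaluating each claim at the given values:
A. LHS = √(2) ≈ 1.414, RHS = 2 → fails here (LHS ≠ RHS)
B. LHS = tan(2) ≈ -2.185, RHS = 2·tan(1) ≈ 3.115 → fails here (LHS ≠ RHS)
C. LHS = 2, RHS = 2 → holds here (LHS = RHS)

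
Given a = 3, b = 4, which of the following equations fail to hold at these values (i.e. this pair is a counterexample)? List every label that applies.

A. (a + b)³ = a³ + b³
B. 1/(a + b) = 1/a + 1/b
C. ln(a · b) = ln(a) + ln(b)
A, B

Evaluating each claim at the given values:
A. LHS = 343, RHS = 91 → fails here (LHS ≠ RHS)
B. LHS = 1/7, RHS = 7/12 → fails here (LHS ≠ RHS)
C. LHS = ln(12) ≈ 2.485, RHS = ln(3) + ln(4) ≈ 2.485 → holds here (LHS = RHS)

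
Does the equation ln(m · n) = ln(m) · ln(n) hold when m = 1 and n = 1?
Substituting m = 1, n = 1:

LHS = ln(1 · 1) = 0
RHS = ln(1) · ln(1) = 0

LHS = RHS, so the equation holds at this point.

Answer: Holds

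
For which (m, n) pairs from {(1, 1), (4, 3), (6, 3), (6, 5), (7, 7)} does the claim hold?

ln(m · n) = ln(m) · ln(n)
(1, 1)

Testing each pair:
(1, 1): LHS = 0, RHS = 0 → holds
(4, 3): LHS = ln(12) ≈ 2.485, RHS = ln(3)·ln(4) ≈ 1.523 → fails
(6, 3): LHS = ln(18) ≈ 2.89, RHS = ln(3)·ln(6) ≈ 1.968 → fails
(6, 5): LHS = ln(30) ≈ 3.401, RHS = ln(5)·ln(6) ≈ 2.884 → fails
(7, 7): LHS = ln(49) ≈ 3.892, RHS = ln(7)² ≈ 3.787 → fails

1 of 5 pairs satisfies the claim.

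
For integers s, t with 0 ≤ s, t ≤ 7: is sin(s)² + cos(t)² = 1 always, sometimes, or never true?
Sometimes true

It holds at (s, t) = (4, 4) (both sides equal 1), but fails at (s, t) = (6, 4) (LHS = sin(6)² + cos(4)² ≈ 0.5053, RHS = 1).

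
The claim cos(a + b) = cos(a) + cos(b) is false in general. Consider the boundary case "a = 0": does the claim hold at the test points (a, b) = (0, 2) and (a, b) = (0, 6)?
No, fails at both test points

At (0, 2): LHS = cos(2) ≈ -0.4161 ≠ RHS = cos(2) + 1 ≈ 0.5839
At (0, 6): LHS = cos(6) ≈ 0.9602 ≠ RHS = cos(6) + 1 ≈ 1.96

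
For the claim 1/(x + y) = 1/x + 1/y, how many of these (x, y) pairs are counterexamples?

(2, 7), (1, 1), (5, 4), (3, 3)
4

Testing each pair:
(2, 7): LHS = 1/9, RHS = 9/14 → counterexample
(1, 1): LHS = 1/2, RHS = 2 → counterexample
(5, 4): LHS = 1/9, RHS = 9/20 → counterexample
(3, 3): LHS = 1/6, RHS = 2/3 → counterexample

That makes 4 counterexamples.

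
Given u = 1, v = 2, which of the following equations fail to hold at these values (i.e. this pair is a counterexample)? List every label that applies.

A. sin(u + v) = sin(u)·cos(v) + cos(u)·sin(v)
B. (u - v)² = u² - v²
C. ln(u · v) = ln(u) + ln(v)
B

Evaluating each claim at the given values:
A. LHS = sin(3) ≈ 0.1411, RHS = sin(1)·cos(2) + sin(2)·cos(1) ≈ 0.1411 → holds here (LHS = RHS)
B. LHS = 1, RHS = -3 → fails here (LHS ≠ RHS)
C. LHS = ln(2) ≈ 0.6931, RHS = ln(2) ≈ 0.6931 → holds here (LHS = RHS)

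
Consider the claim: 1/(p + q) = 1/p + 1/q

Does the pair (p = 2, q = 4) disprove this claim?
Yes

Substituting p = 2, q = 4:
LHS = 1/(2 + 4) = 1/6
RHS = 1/2 + 1/4 = 3/4

Since LHS ≠ RHS, this pair disproves the claim.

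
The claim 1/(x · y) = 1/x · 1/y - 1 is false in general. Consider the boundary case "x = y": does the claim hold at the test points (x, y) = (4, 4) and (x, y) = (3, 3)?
No, fails at both test points

At (4, 4): LHS = 1/16 ≠ RHS = -15/16
At (3, 3): LHS = 1/9 ≠ RHS = -8/9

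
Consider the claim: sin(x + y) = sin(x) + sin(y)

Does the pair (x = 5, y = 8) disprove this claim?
Yes

Substituting x = 5, y = 8:
LHS = sin(5 + 8) = sin(13) ≈ 0.4202
RHS = sin(5) + sin(8) ≈ 0.03043

Since LHS ≠ RHS, this pair disproves the claim.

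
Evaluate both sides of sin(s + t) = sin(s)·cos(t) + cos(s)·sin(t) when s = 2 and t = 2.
LHS = sin(2 + 2) = sin(4) ≈ -0.7568
RHS = sin(2)·cos(2) + cos(2)·sin(2) = 2·sin(2)·cos(2) ≈ -0.7568

LHS = RHS: the two sides agree.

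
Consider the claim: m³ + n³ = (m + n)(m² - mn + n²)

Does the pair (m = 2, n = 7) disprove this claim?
No

Substituting m = 2, n = 7:
LHS = 2³ + 7³ = 351
RHS = (2 + 7)(2² - 2·7 + 7²) = 351

The sides agree, so this pair does not disprove the claim.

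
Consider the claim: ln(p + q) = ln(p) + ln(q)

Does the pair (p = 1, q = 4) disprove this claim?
Substituting p = 1, q = 4:
LHS = ln(1 + 4) = ln(5) ≈ 1.609
RHS = ln(1) + ln(4) = ln(4) ≈ 1.386

Since LHS ≠ RHS, this pair disproves the claim.

Answer: Yes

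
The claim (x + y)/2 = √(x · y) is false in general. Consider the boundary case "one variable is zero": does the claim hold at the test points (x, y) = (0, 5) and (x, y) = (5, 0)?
No, fails at both test points

At (0, 5): LHS = 5/2 ≠ RHS = 0
At (5, 0): LHS = 5/2 ≠ RHS = 0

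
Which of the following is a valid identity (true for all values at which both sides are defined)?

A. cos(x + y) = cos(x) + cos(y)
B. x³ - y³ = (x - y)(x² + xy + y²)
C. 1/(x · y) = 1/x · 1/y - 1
A: fails at (1, 4) — LHS = cos(5) ≈ 0.2837, RHS = cos(4) + cos(1) ≈ -0.1133.
B: holds — e.g. at (2, 7), both sides equal -335.
C: fails at (6, 7) — LHS = 1/42, RHS = -41/42.

Answer: B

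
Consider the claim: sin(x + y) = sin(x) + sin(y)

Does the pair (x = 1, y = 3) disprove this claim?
Substituting x = 1, y = 3:
LHS = sin(1 + 3) = sin(4) ≈ -0.7568
RHS = sin(1) + sin(3) ≈ 0.9826

Since LHS ≠ RHS, this pair disproves the claim.

Answer: Yes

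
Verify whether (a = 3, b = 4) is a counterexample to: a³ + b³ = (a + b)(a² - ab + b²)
No

Substituting a = 3, b = 4:
LHS = 3³ + 4³ = 91
RHS = (3 + 4)(3² - 3·4 + 4²) = 91

The sides agree, so this pair does not disprove the claim.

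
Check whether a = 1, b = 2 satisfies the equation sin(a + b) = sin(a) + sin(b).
Substituting a = 1, b = 2:

LHS = sin(1 + 2) = sin(3) ≈ 0.1411
RHS = sin(1) + sin(2) ≈ 1.751

LHS ≠ RHS, so the equation does not hold at this point.

Answer: Fails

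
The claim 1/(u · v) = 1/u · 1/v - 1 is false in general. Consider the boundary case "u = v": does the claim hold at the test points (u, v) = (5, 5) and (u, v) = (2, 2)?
At (5, 5): LHS = 1/25 ≠ RHS = -24/25
At (2, 2): LHS = 1/4 ≠ RHS = -3/4

Answer: No, fails at both test points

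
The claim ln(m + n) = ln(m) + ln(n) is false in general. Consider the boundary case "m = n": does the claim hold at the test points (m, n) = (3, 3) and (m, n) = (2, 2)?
At (3, 3): LHS = ln(6) ≈ 1.792 ≠ RHS = 2·ln(3) ≈ 2.197
At (2, 2): LHS = ln(4) ≈ 1.386, RHS = 2·ln(2) ≈ 1.386 → equal

Answer: Only at (2, 2)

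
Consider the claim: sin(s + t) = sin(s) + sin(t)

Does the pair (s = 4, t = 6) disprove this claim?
Substituting s = 4, t = 6:
LHS = sin(4 + 6) = sin(10) ≈ -0.544
RHS = sin(4) + sin(6) ≈ -1.036

Since LHS ≠ RHS, this pair disproves the claim.

Answer: Yes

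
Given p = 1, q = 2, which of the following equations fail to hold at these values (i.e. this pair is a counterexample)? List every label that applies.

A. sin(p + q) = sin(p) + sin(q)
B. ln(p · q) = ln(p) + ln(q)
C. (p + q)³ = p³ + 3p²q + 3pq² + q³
Evaluating each claim at the given values:
A. LHS = sin(3) ≈ 0.1411, RHS = sin(1) + sin(2) ≈ 1.751 → fails here (LHS ≠ RHS)
B. LHS = ln(2) ≈ 0.6931, RHS = ln(2) ≈ 0.6931 → holds here (LHS = RHS)
C. LHS = 27, RHS = 27 → holds here (LHS = RHS)

Answer: A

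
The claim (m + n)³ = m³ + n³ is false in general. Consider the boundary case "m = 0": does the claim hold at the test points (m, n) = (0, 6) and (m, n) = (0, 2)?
Yes, holds at both test points

At (0, 6): LHS = 216, RHS = 216 → equal
At (0, 2): LHS = 8, RHS = 8 → equal

So the claim does hold at both of these boundary points, even though it is not an identity.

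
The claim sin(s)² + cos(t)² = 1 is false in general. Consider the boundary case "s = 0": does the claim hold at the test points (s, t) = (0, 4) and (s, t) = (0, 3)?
No, fails at both test points

At (0, 4): LHS = cos(4)² ≈ 0.4272 ≠ RHS = 1
At (0, 3): LHS = cos(3)² ≈ 0.9801 ≠ RHS = 1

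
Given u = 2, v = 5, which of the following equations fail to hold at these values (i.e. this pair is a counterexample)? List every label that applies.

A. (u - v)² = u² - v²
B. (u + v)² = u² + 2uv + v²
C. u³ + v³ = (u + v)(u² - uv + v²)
A

Evaluating each claim at the given values:
A. LHS = 9, RHS = -21 → fails here (LHS ≠ RHS)
B. LHS = 49, RHS = 49 → holds here (LHS = RHS)
C. LHS = 133, RHS = 133 → holds here (LHS = RHS)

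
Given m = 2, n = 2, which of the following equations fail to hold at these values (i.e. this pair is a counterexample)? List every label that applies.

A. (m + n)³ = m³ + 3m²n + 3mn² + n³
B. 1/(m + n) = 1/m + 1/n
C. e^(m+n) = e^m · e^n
Evaluating each claim at the given values:
A. LHS = 64, RHS = 64 → holds here (LHS = RHS)
B. LHS = 1/4, RHS = 1 → fails here (LHS ≠ RHS)
C. LHS = e^4 ≈ 54.6, RHS = e^4 ≈ 54.6 → holds here (LHS = RHS)

Answer: B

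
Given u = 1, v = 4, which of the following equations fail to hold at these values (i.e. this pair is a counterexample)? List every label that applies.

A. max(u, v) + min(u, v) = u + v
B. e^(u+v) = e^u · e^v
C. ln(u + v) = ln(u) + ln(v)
Evaluating each claim at the given values:
A. LHS = 5, RHS = 5 → holds here (LHS = RHS)
B. LHS = e^5 ≈ 148.4, RHS = e^5 ≈ 148.4 → holds here (LHS = RHS)
C. LHS = ln(5) ≈ 1.609, RHS = ln(4) ≈ 1.386 → fails here (LHS ≠ RHS)

Answer: C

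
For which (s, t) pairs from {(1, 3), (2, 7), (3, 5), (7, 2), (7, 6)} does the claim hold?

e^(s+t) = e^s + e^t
Testing each pair:
(1, 3): LHS = e^4 ≈ 54.6, RHS = e + e^3 ≈ 22.8 → fails
(2, 7): LHS = e^9 ≈ 8103, RHS = e^2 + e^7 ≈ 1104 → fails
(3, 5): LHS = e^8 ≈ 2981, RHS = e^3 + e^5 ≈ 168.5 → fails
(7, 2): LHS = e^9 ≈ 8103, RHS = e^2 + e^7 ≈ 1104 → fails
(7, 6): LHS = e^13 ≈ 442413.4, RHS = e^6 + e^7 ≈ 1500 → fails

No pair satisfies the claim.

Answer: None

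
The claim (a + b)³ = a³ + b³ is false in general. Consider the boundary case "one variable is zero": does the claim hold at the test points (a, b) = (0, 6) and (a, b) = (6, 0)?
At (0, 6): LHS = 216, RHS = 216 → equal
At (6, 0): LHS = 216, RHS = 216 → equal

So the claim does hold at both of these boundary points, even though it is not an identity.

Answer: Yes, holds at both test points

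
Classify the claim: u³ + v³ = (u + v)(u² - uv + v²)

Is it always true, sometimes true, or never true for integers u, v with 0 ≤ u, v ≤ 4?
Always true

The identity holds for every pair in the range. For instance at (u, v) = (1, 2): both sides equal 9.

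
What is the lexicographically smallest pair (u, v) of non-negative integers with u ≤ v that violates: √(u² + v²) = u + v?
(u, v) = (1, 1)

At (0, 3): both sides equal 3, so it holds there.

Substituting (1, 1) into the claim:
LHS = √(1² + 1²) = √(2) ≈ 1.414
RHS = 1 + 1 = 2

Since LHS ≠ RHS, this pair disproves the claim, and no lexicographically smaller pair (u ≤ v, non-negative integers) does.

For instance (1, 5) is also a counterexample (LHS = √(26) ≈ 5.099, RHS = 6), but it's lexicographically larger.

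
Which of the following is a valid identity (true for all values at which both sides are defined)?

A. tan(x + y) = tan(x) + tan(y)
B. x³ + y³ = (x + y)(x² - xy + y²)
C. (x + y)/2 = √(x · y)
B

A: fails at (1, 5) — LHS = tan(6) ≈ -0.291, RHS = tan(5) + tan(1) ≈ -1.823.
B: holds — e.g. at (2, 2), both sides equal 16.
C: fails at (4, 6) — LHS = 5, RHS = 2·√(6) ≈ 4.899.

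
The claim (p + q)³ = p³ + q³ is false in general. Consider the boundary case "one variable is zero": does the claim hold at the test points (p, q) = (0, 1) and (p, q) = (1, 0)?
Yes, holds at both test points

At (0, 1): LHS = 1, RHS = 1 → equal
At (1, 0): LHS = 1, RHS = 1 → equal

So the claim does hold at both of these boundary points, even though it is not an identity.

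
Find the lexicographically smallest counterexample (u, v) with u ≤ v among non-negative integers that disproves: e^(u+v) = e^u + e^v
(u, v) = (0, 0)

Substituting (0, 0) into the claim:
LHS = e^(0+0) = 1
RHS = e^0 + e^0 = 2

Since LHS ≠ RHS, this pair disproves the claim, and no lexicographically smaller pair (u ≤ v, non-negative integers) does.

For instance (2, 6) is also a counterexample (LHS = e^8 ≈ 2981, RHS = e^2 + e^6 ≈ 410.8), but it's lexicographically larger.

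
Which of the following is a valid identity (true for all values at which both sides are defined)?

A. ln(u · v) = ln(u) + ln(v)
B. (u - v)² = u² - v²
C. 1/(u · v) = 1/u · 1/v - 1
A

A: holds — e.g. at (1, 2), both sides equal ln(2) ≈ 0.6931.
B: fails at (4, 6) — LHS = 4, RHS = -20.
C: fails at (4, 6) — LHS = 1/24, RHS = -23/24.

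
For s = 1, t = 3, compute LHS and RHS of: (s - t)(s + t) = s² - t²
LHS = (1 - 3)(1 + 3) = -8
RHS = 1² - 3² = -8

LHS = RHS: the two sides agree.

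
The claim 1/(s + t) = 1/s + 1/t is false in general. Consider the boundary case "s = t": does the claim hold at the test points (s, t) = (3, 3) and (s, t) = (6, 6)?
No, fails at both test points

At (3, 3): LHS = 1/6 ≠ RHS = 2/3
At (6, 6): LHS = 1/12 ≠ RHS = 1/3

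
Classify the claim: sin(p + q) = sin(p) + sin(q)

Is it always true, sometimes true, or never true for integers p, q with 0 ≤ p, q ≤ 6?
Sometimes true

It holds at (p, q) = (0, 0) (both sides equal 0), but fails at (p, q) = (5, 2) (LHS = sin(7) ≈ 0.657, RHS = sin(5) + sin(2) ≈ -0.04963).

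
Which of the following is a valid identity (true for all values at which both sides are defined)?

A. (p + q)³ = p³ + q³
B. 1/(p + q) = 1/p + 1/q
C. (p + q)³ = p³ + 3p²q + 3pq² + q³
A: fails at (2, 7) — LHS = 729, RHS = 351.
B: fails at (2, 5) — LHS = 1/7, RHS = 7/10.
C: holds — e.g. at (4, 4), both sides equal 512.

Answer: C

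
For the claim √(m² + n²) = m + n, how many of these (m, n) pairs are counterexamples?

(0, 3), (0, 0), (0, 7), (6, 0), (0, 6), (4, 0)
0

Testing each pair:
(0, 3): LHS = 3, RHS = 3 → satisfies claim
(0, 0): LHS = 0, RHS = 0 → satisfies claim
(0, 7): LHS = 7, RHS = 7 → satisfies claim
(6, 0): LHS = 6, RHS = 6 → satisfies claim
(0, 6): LHS = 6, RHS = 6 → satisfies claim
(4, 0): LHS = 4, RHS = 4 → satisfies claim

That makes 0 counterexamples.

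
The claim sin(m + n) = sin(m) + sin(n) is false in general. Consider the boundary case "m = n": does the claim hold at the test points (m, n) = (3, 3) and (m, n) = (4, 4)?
At (3, 3): LHS = sin(6) ≈ -0.2794 ≠ RHS = 2·sin(3) ≈ 0.2822
At (4, 4): LHS = sin(8) ≈ 0.9894 ≠ RHS = 2·sin(4) ≈ -1.514

Answer: No, fails at both test points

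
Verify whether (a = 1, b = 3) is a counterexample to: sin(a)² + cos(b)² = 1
Yes

Substituting a = 1, b = 3:
LHS = sin(1)² + cos(3)² ≈ 1.688
RHS = 1

Since LHS ≠ RHS, this pair disproves the claim.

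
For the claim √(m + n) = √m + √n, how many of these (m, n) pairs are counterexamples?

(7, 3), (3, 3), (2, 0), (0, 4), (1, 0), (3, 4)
3

Testing each pair:
(7, 3): LHS = √(10) ≈ 3.162, RHS = √(3) + √(7) ≈ 4.378 → counterexample
(3, 3): LHS = √(6) ≈ 2.449, RHS = 2·√(3) ≈ 3.464 → counterexample
(2, 0): LHS = √(2) ≈ 1.414, RHS = √(2) ≈ 1.414 → satisfies claim
(0, 4): LHS = 2, RHS = 2 → satisfies claim
(1, 0): LHS = 1, RHS = 1 → satisfies claim
(3, 4): LHS = √(7) ≈ 2.646, RHS = √(3) + 2 ≈ 3.732 → counterexample

That makes 3 counterexamples.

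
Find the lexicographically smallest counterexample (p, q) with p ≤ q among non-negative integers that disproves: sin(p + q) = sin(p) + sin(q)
(p, q) = (1, 1)

At (0, 2): both sides equal sin(2) ≈ 0.9093, so it holds there.

Substituting (1, 1) into the claim:
LHS = sin(1 + 1) = sin(2) ≈ 0.9093
RHS = sin(1) + sin(1) = 2·sin(1) ≈ 1.683

Since LHS ≠ RHS, this pair disproves the claim, and no lexicographically smaller pair (p ≤ q, non-negative integers) does.

For instance (1, 3) is also a counterexample (LHS = sin(4) ≈ -0.7568, RHS = sin(3) + sin(1) ≈ 0.9826), but it's lexicographically larger.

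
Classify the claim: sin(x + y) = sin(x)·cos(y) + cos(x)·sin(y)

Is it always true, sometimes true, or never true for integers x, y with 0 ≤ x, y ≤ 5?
The identity holds for every pair in the range. For instance at (x, y) = (1, 1): both sides equal sin(2) ≈ 0.9093.

Answer: Always true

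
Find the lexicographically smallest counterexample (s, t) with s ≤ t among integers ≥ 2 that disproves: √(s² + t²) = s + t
(s, t) = (2, 2)

Substituting (2, 2) into the claim:
LHS = √(2² + 2²) = 2·√(2) ≈ 2.828
RHS = 2 + 2 = 4

Since LHS ≠ RHS, this pair disproves the claim, and no lexicographically smaller pair (s ≤ t, integers ≥ 2) does.

For instance (2, 8) is also a counterexample (LHS = 2·√(17) ≈ 8.246, RHS = 10), but it's lexicographically larger.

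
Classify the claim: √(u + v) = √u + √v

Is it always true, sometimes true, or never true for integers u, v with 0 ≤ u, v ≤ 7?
It holds at (u, v) = (7, 0) (both sides equal √(7) ≈ 2.646), but fails at (u, v) = (5, 7) (LHS = 2·√(3) ≈ 3.464, RHS = √(5) + √(7) ≈ 4.882).

Answer: Sometimes true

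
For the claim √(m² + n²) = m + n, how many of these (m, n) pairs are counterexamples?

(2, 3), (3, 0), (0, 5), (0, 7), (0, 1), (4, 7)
2

Testing each pair:
(2, 3): LHS = √(13) ≈ 3.606, RHS = 5 → counterexample
(3, 0): LHS = 3, RHS = 3 → satisfies claim
(0, 5): LHS = 5, RHS = 5 → satisfies claim
(0, 7): LHS = 7, RHS = 7 → satisfies claim
(0, 1): LHS = 1, RHS = 1 → satisfies claim
(4, 7): LHS = √(65) ≈ 8.062, RHS = 11 → counterexample

That makes 2 counterexamples.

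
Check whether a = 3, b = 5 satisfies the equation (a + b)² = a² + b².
Fails

Substituting a = 3, b = 5:

LHS = (3 + 5)² = 64
RHS = 3² + 5² = 34

LHS ≠ RHS, so the equation does not hold at this point.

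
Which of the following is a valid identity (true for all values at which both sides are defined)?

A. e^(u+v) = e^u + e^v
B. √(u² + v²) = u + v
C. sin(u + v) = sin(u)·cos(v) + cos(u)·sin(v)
C

A: fails at (3, 5) — LHS = e^8 ≈ 2981, RHS = e^3 + e^5 ≈ 168.5.
B: fails at (1, 4) — LHS = √(17) ≈ 4.123, RHS = 5.
C: holds — e.g. at (5, 5), both sides equal sin(10) ≈ -0.544.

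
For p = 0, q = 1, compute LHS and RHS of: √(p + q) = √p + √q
LHS = √(0 + 1) = 1
RHS = √0 + √1 = 1

LHS = RHS: the two sides agree.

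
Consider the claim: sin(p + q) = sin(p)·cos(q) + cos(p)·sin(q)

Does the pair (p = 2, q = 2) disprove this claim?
No

Substituting p = 2, q = 2:
LHS = sin(2 + 2) = sin(4) ≈ -0.7568
RHS = sin(2)·cos(2) + cos(2)·sin(2) = 2·sin(2)·cos(2) ≈ -0.7568

The sides agree, so this pair does not disprove the claim.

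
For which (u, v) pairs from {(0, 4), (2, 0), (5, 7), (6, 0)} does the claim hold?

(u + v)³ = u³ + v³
Testing each pair:
(0, 4): LHS = 64, RHS = 64 → holds
(2, 0): LHS = 8, RHS = 8 → holds
(5, 7): LHS = 1728, RHS = 468 → fails
(6, 0): LHS = 216, RHS = 216 → holds

3 of 4 pairs satisfy the claim.

Answer: (0, 4), (2, 0), (6, 0)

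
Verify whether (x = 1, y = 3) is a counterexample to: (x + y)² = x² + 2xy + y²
No

Substituting x = 1, y = 3:
LHS = (1 + 3)² = 16
RHS = 1² + 2·1·3 + 3² = 16

The sides agree, so this pair does not disprove the claim.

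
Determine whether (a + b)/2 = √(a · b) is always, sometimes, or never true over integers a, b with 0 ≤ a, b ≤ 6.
Sometimes true

It holds at (a, b) = (2, 2) (both sides equal 2), but fails at (a, b) = (1, 5) (LHS = 3, RHS = √(5) ≈ 2.236).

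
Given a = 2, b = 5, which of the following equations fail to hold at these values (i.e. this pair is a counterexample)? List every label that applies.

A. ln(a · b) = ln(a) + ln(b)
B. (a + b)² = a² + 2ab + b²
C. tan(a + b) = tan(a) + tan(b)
C

Evaluating each claim at the given values:
A. LHS = ln(10) ≈ 2.303, RHS = ln(2) + ln(5) ≈ 2.303 → holds here (LHS = RHS)
B. LHS = 49, RHS = 49 → holds here (LHS = RHS)
C. LHS = tan(7) ≈ 0.8714, RHS = tan(5) + tan(2) ≈ -5.566 → fails here (LHS ≠ RHS)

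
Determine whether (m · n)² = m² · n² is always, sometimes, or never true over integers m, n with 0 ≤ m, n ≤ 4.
The identity holds for every pair in the range. For instance at (m, n) = (2, 3): both sides equal 36.

Answer: Always true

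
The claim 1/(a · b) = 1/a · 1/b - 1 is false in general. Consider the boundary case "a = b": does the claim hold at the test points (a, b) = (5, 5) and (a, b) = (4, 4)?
At (5, 5): LHS = 1/25 ≠ RHS = -24/25
At (4, 4): LHS = 1/16 ≠ RHS = -15/16

Answer: No, fails at both test points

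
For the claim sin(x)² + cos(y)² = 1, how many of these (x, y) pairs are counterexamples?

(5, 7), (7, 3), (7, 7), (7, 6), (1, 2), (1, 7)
Testing each pair:
(5, 7): LHS = cos(7)² + sin(5)² ≈ 1.488, RHS = 1 → counterexample
(7, 3): LHS = sin(7)² + cos(3)² ≈ 1.412, RHS = 1 → counterexample
(7, 7): LHS = sin(7)² + cos(7)² = 1, RHS = 1 → satisfies claim
(7, 6): LHS = sin(7)² + cos(6)² ≈ 1.354, RHS = 1 → counterexample
(1, 2): LHS = cos(2)² + sin(1)² ≈ 0.8813, RHS = 1 → counterexample
(1, 7): LHS = cos(7)² + sin(1)² ≈ 1.276, RHS = 1 → counterexample

That makes 5 counterexamples.

Answer: 5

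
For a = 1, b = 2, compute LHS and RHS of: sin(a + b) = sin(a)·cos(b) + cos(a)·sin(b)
LHS = sin(1 + 2) = sin(3) ≈ 0.1411
RHS = sin(1)·cos(2) + cos(1)·sin(2) = sin(1)·cos(2) + sin(2)·cos(1) ≈ 0.1411

LHS = RHS: the two sides agree.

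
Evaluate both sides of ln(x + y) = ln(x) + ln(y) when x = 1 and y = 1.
LHS = ln(1 + 1) = ln(2) ≈ 0.6931
RHS = ln(1) + ln(1) = 0

LHS ≠ RHS (they differ by about 0.6931), so the equation does not hold here.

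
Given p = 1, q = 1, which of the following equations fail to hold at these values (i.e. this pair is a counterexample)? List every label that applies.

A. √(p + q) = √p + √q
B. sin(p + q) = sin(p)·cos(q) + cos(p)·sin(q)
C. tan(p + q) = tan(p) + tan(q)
A, C

Evaluating each claim at the given values:
A. LHS = √(2) ≈ 1.414, RHS = 2 → fails here (LHS ≠ RHS)
B. LHS = sin(2) ≈ 0.9093, RHS = 2·sin(1)·cos(1) ≈ 0.9093 → holds here (LHS = RHS)
C. LHS = tan(2) ≈ -2.185, RHS = 2·tan(1) ≈ 3.115 → fails here (LHS ≠ RHS)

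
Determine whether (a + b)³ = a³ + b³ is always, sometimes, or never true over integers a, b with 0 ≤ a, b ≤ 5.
It holds at (a, b) = (0, 1) (both sides equal 1), but fails at (a, b) = (1, 5) (LHS = 216, RHS = 126).

Answer: Sometimes true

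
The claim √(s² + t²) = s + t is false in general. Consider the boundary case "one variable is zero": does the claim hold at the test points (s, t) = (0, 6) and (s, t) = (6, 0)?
Yes, holds at both test points

At (0, 6): LHS = 6, RHS = 6 → equal
At (6, 0): LHS = 6, RHS = 6 → equal

So the claim does hold at both of these boundary points, even though it is not an identity.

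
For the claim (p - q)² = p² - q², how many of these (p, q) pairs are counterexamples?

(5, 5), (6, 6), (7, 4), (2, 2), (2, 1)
2

Testing each pair:
(5, 5): LHS = 0, RHS = 0 → satisfies claim
(6, 6): LHS = 0, RHS = 0 → satisfies claim
(7, 4): LHS = 9, RHS = 33 → counterexample
(2, 2): LHS = 0, RHS = 0 → satisfies claim
(2, 1): LHS = 1, RHS = 3 → counterexample

That makes 2 counterexamples.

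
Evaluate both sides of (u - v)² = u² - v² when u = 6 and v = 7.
LHS = (6 - 7)² = 1
RHS = 6² - 7² = -13

LHS ≠ RHS, so the equation does not hold here.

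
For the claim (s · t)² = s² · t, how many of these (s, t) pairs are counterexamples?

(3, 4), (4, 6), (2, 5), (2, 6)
Testing each pair:
(3, 4): LHS = 144, RHS = 36 → counterexample
(4, 6): LHS = 576, RHS = 96 → counterexample
(2, 5): LHS = 100, RHS = 20 → counterexample
(2, 6): LHS = 144, RHS = 24 → counterexample

That makes 4 counterexamples.

Answer: 4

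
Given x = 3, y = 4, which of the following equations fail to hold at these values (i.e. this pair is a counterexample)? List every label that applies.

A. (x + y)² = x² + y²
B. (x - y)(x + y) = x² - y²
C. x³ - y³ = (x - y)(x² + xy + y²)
A

Evaluating each claim at the given values:
A. LHS = 49, RHS = 25 → fails here (LHS ≠ RHS)
B. LHS = -7, RHS = -7 → holds here (LHS = RHS)
C. LHS = -37, RHS = -37 → holds here (LHS = RHS)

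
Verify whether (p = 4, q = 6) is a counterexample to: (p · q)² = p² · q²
No

Substituting p = 4, q = 6:
LHS = (4 · 6)² = 576
RHS = 4² · 6² = 576

The sides agree, so this pair does not disprove the claim.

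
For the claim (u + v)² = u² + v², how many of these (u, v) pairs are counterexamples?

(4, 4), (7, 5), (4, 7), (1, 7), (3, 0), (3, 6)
Testing each pair:
(4, 4): LHS = 64, RHS = 32 → counterexample
(7, 5): LHS = 144, RHS = 74 → counterexample
(4, 7): LHS = 121, RHS = 65 → counterexample
(1, 7): LHS = 64, RHS = 50 → counterexample
(3, 0): LHS = 9, RHS = 9 → satisfies claim
(3, 6): LHS = 81, RHS = 45 → counterexample

That makes 5 counterexamples.

Answer: 5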